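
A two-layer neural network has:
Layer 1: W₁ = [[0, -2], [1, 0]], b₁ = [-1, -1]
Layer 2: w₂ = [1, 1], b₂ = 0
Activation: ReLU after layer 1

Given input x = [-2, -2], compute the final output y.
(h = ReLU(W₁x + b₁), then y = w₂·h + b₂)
y = 3

Layer 1 pre-activation: z₁ = [3, -3]
After ReLU: h = [3, 0]
Layer 2 output: y = 1×3 + 1×0 + 0 = 3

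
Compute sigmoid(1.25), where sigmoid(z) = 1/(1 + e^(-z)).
0.7773

sigmoid(1.25) = 1/(1 + e^(-1.25)) = 1/(1 + 0.2865) = 0.7773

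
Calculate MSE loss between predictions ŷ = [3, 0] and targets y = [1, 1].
MSE = 2.5

MSE = (1/2)((3-1)² + (0-1)²) = (1/2)(4 + 1) = 2.5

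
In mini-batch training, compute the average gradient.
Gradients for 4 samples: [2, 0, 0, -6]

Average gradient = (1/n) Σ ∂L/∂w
Average gradient = -1

Average = (1/4)(2 + 0 + 0 + -6) = -4/4 = -1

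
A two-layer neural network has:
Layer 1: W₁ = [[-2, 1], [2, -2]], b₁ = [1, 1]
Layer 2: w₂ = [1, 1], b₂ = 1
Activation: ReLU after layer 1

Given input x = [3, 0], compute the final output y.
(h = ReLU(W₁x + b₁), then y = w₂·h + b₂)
y = 8

Layer 1 pre-activation: z₁ = [-5, 7]
After ReLU: h = [0, 7]
Layer 2 output: y = 1×0 + 1×7 + 1 = 8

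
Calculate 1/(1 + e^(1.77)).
0.1455

sigmoid(-1.77) = 1/(1 + e^(1.77)) = 1/(1 + 5.871) = 0.1455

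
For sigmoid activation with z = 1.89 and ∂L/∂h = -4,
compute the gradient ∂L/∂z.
∂L/∂z = -0.4561

σ(1.89) = 0.8688
σ'(1.89) = σ(1.89)(1 - σ(1.89)) = 0.8688 × 0.1312 = 0.114
∂L/∂z = ∂L/∂h · σ'(z) = -4 × 0.114 = -0.4561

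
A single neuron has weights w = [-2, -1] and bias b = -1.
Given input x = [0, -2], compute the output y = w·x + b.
y = 1

y = (-2)(0) + (-1)(-2) + -1 = 1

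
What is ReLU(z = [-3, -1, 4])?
h = [0, 0, 4]

ReLU applied element-wise: max(0,-3)=0, max(0,-1)=0, max(0,4)=4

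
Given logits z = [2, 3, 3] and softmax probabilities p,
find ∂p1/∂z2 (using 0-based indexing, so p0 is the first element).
∂p1/∂z2 = -0.1784

p = softmax(z) = [0.1554, 0.4223, 0.4223]
p1 = 0.4223, p2 = 0.4223

∂p1/∂z2 = -p1 × p2 = -0.4223 × 0.4223 = -0.1784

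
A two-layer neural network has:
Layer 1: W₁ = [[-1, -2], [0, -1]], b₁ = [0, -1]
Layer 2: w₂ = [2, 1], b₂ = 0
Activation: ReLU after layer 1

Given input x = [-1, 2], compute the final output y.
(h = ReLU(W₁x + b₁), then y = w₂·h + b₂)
y = 0

Layer 1 pre-activation: z₁ = [-3, -3]
After ReLU: h = [0, 0]
Layer 2 output: y = 2×0 + 1×0 + 0 = 0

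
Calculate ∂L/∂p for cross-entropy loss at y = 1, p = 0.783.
∂L/∂p = -1.277

∂L/∂p = -y/p + (1-y)/(1-p) = -1/0.783 + 0 = -1.277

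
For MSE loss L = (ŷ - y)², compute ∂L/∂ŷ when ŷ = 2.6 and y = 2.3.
∂L/∂ŷ = 0.6

∂L/∂ŷ = 2(ŷ - y) = 2(2.6 - 2.3) = 2(0.3) = 0.6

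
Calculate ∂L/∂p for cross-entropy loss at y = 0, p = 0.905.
∂L/∂p = 10.53

∂L/∂p = -y/p + (1-y)/(1-p) = 0 + 1/0.095 = 10.53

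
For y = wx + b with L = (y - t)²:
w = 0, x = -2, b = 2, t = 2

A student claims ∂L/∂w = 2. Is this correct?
Incorrect

y = (0)(-2) + 2 = 2
∂L/∂y = 2(y - t) = 2(2 - 2) = 0
∂y/∂w = x = -2
∂L/∂w = 0 × -2 = 0

Claimed value: 2
Incorrect: The correct gradient is 0.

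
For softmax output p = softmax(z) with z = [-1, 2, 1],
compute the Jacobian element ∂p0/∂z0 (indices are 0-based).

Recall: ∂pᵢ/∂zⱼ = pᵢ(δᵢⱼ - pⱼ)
∂p0/∂z0 = 0.03389

p = softmax(z) = [0.03512, 0.7054, 0.2595]
p0 = 0.03512

∂p0/∂z0 = p0(1 - p0) = 0.03512 × (1 - 0.03512) = 0.03389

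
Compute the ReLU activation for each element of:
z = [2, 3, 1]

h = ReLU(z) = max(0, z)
h = [2, 3, 1]

ReLU applied element-wise: max(0,2)=2, max(0,3)=3, max(0,1)=1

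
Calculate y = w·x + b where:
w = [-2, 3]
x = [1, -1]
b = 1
y = -4

y = (-2)(1) + (3)(-1) + 1 = -4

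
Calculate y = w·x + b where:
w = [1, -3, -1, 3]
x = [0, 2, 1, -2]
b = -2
y = -15

y = (1)(0) + (-3)(2) + (-1)(1) + (3)(-2) + -2 = -15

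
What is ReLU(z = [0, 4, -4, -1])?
h = [0, 4, 0, 0]

ReLU applied element-wise: max(0,0)=0, max(0,4)=4, max(0,-4)=0, max(0,-1)=0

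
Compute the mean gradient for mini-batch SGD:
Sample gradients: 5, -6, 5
Average gradient = 1.333

Average = (1/3)(5 + -6 + 5) = 4/3 = 1.333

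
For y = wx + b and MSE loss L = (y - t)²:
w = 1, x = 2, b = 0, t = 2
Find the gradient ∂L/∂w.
∂L/∂w = 0

y = wx + b = (1)(2) + 0 = 2
∂L/∂y = 2(y - t) = 2(2 - 2) = 0
∂y/∂w = x = 2
∂L/∂w = ∂L/∂y · ∂y/∂w = 0 × 2 = 0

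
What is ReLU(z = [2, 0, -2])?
h = [2, 0, 0]

ReLU applied element-wise: max(0,2)=2, max(0,0)=0, max(0,-2)=0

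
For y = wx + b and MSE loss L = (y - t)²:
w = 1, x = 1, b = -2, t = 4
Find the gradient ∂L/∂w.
∂L/∂w = -10

y = wx + b = (1)(1) + -2 = -1
∂L/∂y = 2(y - t) = 2(-1 - 4) = -10
∂y/∂w = x = 1
∂L/∂w = ∂L/∂y · ∂y/∂w = -10 × 1 = -10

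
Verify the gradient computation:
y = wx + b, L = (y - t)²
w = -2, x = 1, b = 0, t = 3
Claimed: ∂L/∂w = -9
Incorrect

y = (-2)(1) + 0 = -2
∂L/∂y = 2(y - t) = 2(-2 - 3) = -10
∂y/∂w = x = 1
∂L/∂w = -10 × 1 = -10

Claimed value: -9
Incorrect: The correct gradient is -10.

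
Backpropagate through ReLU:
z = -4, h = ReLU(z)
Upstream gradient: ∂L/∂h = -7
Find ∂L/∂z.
∂L/∂z = 0

h = ReLU(-4) = 0
Since z < 0: ∂h/∂z = 0
∂L/∂z = ∂L/∂h · ∂h/∂z = -7 × 0 = 0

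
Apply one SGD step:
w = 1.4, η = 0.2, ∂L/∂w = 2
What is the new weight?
w_new = 1

w_new = w - η·∂L/∂w = 1.4 - 0.2×(2) = 1.4 - (0.4) = 1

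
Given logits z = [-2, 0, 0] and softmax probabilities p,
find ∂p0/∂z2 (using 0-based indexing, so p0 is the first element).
∂p0/∂z2 = -0.02968

p = softmax(z) = [0.06338, 0.4683, 0.4683]
p0 = 0.06338, p2 = 0.4683

∂p0/∂z2 = -p0 × p2 = -0.06338 × 0.4683 = -0.02968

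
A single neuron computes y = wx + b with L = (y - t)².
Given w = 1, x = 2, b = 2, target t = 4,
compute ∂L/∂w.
∂L/∂w = 0

y = wx + b = (1)(2) + 2 = 4
∂L/∂y = 2(y - t) = 2(4 - 4) = 0
∂y/∂w = x = 2
∂L/∂w = ∂L/∂y · ∂y/∂w = 0 × 2 = 0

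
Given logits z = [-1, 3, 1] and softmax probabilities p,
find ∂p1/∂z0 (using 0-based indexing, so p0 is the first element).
∂p1/∂z0 = -0.01376

p = softmax(z) = [0.01588, 0.8668, 0.1173]
p1 = 0.8668, p0 = 0.01588

∂p1/∂z0 = -p1 × p0 = -0.8668 × 0.01588 = -0.01376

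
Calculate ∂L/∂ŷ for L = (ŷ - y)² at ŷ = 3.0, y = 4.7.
∂L/∂ŷ = -3.4

∂L/∂ŷ = 2(ŷ - y) = 2(3.0 - 4.7) = 2(-1.7) = -3.4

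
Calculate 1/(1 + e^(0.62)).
0.3498

sigmoid(-0.62) = 1/(1 + e^(0.62)) = 1/(1 + 1.859) = 0.3498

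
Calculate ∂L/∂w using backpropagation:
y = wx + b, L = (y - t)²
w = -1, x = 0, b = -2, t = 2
∂L/∂w = 0

y = wx + b = (-1)(0) + -2 = -2
∂L/∂y = 2(y - t) = 2(-2 - 2) = -8
∂y/∂w = x = 0
∂L/∂w = ∂L/∂y · ∂y/∂w = -8 × 0 = 0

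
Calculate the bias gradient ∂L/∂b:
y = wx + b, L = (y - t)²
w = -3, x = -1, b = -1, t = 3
∂L/∂b = -2

y = wx + b = (-3)(-1) + -1 = 2
∂L/∂y = 2(y - t) = 2(2 - 3) = -2
∂y/∂b = 1
∂L/∂b = ∂L/∂y · ∂y/∂b = -2 × 1 = -2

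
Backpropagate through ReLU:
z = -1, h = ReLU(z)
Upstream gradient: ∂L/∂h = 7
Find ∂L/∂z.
∂L/∂z = 0

h = ReLU(-1) = 0
Since z < 0: ∂h/∂z = 0
∂L/∂z = ∂L/∂h · ∂h/∂z = 7 × 0 = 0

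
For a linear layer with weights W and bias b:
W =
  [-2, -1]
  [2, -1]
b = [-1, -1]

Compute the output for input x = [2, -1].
y = [-4, 4]

Wx = [-2×2 + -1×-1, 2×2 + -1×-1]
   = [-3, 5]
y = Wx + b = [-3 + -1, 5 + -1] = [-4, 4]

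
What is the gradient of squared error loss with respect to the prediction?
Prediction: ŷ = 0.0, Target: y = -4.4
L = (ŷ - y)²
∂L/∂ŷ = 8.8

∂L/∂ŷ = 2(ŷ - y) = 2(0.0 - -4.4) = 2(4.4) = 8.8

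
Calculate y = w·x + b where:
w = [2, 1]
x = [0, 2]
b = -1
y = 1

y = (2)(0) + (1)(2) + -1 = 1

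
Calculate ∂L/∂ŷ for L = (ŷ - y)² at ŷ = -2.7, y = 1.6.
∂L/∂ŷ = -8.6

∂L/∂ŷ = 2(ŷ - y) = 2(-2.7 - 1.6) = 2(-4.3) = -8.6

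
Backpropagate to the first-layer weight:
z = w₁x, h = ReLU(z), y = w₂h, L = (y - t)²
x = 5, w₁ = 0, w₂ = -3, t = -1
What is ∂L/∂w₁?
∂L/∂w₁ = 0

Forward pass:
z = w₁x = 0×5 = 0
h = ReLU(0) = 0
y = w₂h = -3×0 = 0

Backward pass:
∂L/∂y = 2(y - t) = 2(0 - -1) = 2
∂y/∂h = w₂ = -3
∂h/∂z = 0 (ReLU derivative)
∂z/∂w₁ = x = 5

∂L/∂w₁ = 2 × -3 × 0 × 5 = 0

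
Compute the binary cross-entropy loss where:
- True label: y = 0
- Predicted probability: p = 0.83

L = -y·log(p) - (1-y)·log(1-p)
L = 1.772

L = -0·log(0.83) - 1·log(0.17) = -log(0.17) = 1.772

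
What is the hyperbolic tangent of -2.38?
-0.983

tanh(-2.38) = (e^(-2.38) - e^(2.38))/(e^(-2.38) + e^(2.38)) = -0.983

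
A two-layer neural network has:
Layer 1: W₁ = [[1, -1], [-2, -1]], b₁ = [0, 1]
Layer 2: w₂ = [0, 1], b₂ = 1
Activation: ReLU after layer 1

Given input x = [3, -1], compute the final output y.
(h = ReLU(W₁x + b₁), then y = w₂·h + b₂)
y = 1

Layer 1 pre-activation: z₁ = [4, -4]
After ReLU: h = [4, 0]
Layer 2 output: y = 0×4 + 1×0 + 1 = 1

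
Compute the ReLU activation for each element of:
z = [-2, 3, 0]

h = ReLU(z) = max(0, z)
h = [0, 3, 0]

ReLU applied element-wise: max(0,-2)=0, max(0,3)=3, max(0,0)=0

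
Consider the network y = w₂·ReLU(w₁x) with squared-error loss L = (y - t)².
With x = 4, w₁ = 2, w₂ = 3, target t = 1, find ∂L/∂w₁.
∂L/∂w₁ = 552

Forward pass:
z = w₁x = 2×4 = 8
h = ReLU(8) = 8
y = w₂h = 3×8 = 24

Backward pass:
∂L/∂y = 2(y - t) = 2(24 - 1) = 46
∂y/∂h = w₂ = 3
∂h/∂z = 1 (ReLU derivative)
∂z/∂w₁ = x = 4

∂L/∂w₁ = 46 × 3 × 1 × 4 = 552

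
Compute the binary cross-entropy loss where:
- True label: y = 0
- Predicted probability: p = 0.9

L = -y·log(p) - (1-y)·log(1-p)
L = 2.303

L = -0·log(0.9) - 1·log(0.1) = -log(0.1) = 2.303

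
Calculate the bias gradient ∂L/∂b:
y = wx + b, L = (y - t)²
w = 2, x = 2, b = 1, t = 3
∂L/∂b = 4

y = wx + b = (2)(2) + 1 = 5
∂L/∂y = 2(y - t) = 2(5 - 3) = 4
∂y/∂b = 1
∂L/∂b = ∂L/∂y · ∂y/∂b = 4 × 1 = 4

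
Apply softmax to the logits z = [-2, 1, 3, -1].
p = [0.0058, 0.1166, 0.8618, 0.0158]

exp(z) = [0.1353, 2.718, 20.09, 0.3679]
Sum = 23.31
p = [0.0058, 0.1166, 0.8618, 0.0158]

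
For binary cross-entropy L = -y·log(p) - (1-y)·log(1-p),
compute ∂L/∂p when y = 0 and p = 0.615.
∂L/∂p = 2.597

∂L/∂p = -y/p + (1-y)/(1-p) = 0 + 1/0.385 = 2.597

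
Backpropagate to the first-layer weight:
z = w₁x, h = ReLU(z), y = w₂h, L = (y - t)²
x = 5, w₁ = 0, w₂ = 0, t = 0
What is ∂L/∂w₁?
∂L/∂w₁ = 0

Forward pass:
z = w₁x = 0×5 = 0
h = ReLU(0) = 0
y = w₂h = 0×0 = 0

Backward pass:
∂L/∂y = 2(y - t) = 2(0 - 0) = 0
∂y/∂h = w₂ = 0
∂h/∂z = 0 (ReLU derivative)
∂z/∂w₁ = x = 5

∂L/∂w₁ = 0 × 0 × 0 × 5 = 0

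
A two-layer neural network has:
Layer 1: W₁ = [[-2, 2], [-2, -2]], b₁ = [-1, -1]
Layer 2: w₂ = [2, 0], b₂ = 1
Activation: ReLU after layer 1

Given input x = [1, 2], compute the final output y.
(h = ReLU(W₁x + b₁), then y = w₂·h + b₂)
y = 3

Layer 1 pre-activation: z₁ = [1, -7]
After ReLU: h = [1, 0]
Layer 2 output: y = 2×1 + 0×0 + 1 = 3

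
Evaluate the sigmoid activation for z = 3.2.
0.9608

sigmoid(3.2) = 1/(1 + e^(-3.2)) = 1/(1 + 0.04076) = 0.9608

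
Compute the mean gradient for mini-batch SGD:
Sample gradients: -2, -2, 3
Average gradient = -0.3333

Average = (1/3)(-2 + -2 + 3) = -1/3 = -0.3333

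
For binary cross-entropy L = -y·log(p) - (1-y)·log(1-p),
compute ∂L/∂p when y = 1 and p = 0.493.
∂L/∂p = -2.028

∂L/∂p = -y/p + (1-y)/(1-p) = -1/0.493 + 0 = -2.028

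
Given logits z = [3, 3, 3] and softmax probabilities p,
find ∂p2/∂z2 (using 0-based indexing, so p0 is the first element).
∂p2/∂z2 = 0.2222

p = softmax(z) = [0.3333, 0.3333, 0.3333]
p2 = 0.3333

∂p2/∂z2 = p2(1 - p2) = 0.3333 × (1 - 0.3333) = 0.2222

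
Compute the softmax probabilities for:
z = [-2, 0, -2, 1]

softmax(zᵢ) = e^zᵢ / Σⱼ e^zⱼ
p = [0.0339, 0.2507, 0.0339, 0.6815]

exp(z) = [0.1353, 1, 0.1353, 2.718]
Sum = 3.989
p = [0.0339, 0.2507, 0.0339, 0.6815]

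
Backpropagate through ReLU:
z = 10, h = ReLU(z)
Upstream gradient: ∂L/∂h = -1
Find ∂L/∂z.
∂L/∂z = -1

h = ReLU(10) = 10
Since z > 0: ∂h/∂z = 1
∂L/∂z = ∂L/∂h · ∂h/∂z = -1 × 1 = -1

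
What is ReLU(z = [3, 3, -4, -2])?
h = [3, 3, 0, 0]

ReLU applied element-wise: max(0,3)=3, max(0,3)=3, max(0,-4)=0, max(0,-2)=0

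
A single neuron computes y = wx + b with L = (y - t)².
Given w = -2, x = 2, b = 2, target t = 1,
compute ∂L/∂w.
∂L/∂w = -12

y = wx + b = (-2)(2) + 2 = -2
∂L/∂y = 2(y - t) = 2(-2 - 1) = -6
∂y/∂w = x = 2
∂L/∂w = ∂L/∂y · ∂y/∂w = -6 × 2 = -12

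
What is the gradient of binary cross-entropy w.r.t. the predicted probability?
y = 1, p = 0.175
∂L/∂p = -5.714

∂L/∂p = -y/p + (1-y)/(1-p) = -1/0.175 + 0 = -5.714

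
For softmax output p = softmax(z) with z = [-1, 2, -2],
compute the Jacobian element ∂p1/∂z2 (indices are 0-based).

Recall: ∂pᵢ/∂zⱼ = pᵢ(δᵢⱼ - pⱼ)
∂p1/∂z2 = -0.01605

p = softmax(z) = [0.04661, 0.9362, 0.01715]
p1 = 0.9362, p2 = 0.01715

∂p1/∂z2 = -p1 × p2 = -0.9362 × 0.01715 = -0.01605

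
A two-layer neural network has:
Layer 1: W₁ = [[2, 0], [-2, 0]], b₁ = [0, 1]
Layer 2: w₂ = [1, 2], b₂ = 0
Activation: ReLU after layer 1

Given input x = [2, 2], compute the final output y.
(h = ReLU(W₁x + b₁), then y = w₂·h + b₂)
y = 4

Layer 1 pre-activation: z₁ = [4, -3]
After ReLU: h = [4, 0]
Layer 2 output: y = 1×4 + 2×0 + 0 = 4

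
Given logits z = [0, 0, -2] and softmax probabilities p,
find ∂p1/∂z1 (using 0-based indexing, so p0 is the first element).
∂p1/∂z1 = 0.249

p = softmax(z) = [0.4683, 0.4683, 0.06338]
p1 = 0.4683

∂p1/∂z1 = p1(1 - p1) = 0.4683 × (1 - 0.4683) = 0.249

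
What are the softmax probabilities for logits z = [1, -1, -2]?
p = [0.8438, 0.1142, 0.042]

exp(z) = [2.718, 0.3679, 0.1353]
Sum = 3.221
p = [0.8438, 0.1142, 0.042]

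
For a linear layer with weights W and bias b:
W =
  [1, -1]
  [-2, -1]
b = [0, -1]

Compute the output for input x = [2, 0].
y = [2, -5]

Wx = [1×2 + -1×0, -2×2 + -1×0]
   = [2, -4]
y = Wx + b = [2 + 0, -4 + -1] = [2, -5]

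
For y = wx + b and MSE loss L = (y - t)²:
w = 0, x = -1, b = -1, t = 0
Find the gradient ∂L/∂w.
∂L/∂w = 2

y = wx + b = (0)(-1) + -1 = -1
∂L/∂y = 2(y - t) = 2(-1 - 0) = -2
∂y/∂w = x = -1
∂L/∂w = ∂L/∂y · ∂y/∂w = -2 × -1 = 2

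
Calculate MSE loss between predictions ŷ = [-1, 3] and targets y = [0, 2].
MSE = 1

MSE = (1/2)((-1-0)² + (3-2)²) = (1/2)(1 + 1) = 1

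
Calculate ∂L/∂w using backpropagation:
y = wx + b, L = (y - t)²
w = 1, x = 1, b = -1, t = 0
∂L/∂w = 0

y = wx + b = (1)(1) + -1 = 0
∂L/∂y = 2(y - t) = 2(0 - 0) = 0
∂y/∂w = x = 1
∂L/∂w = ∂L/∂y · ∂y/∂w = 0 × 1 = 0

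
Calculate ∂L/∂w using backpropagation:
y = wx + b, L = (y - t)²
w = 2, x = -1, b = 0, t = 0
∂L/∂w = 4

y = wx + b = (2)(-1) + 0 = -2
∂L/∂y = 2(y - t) = 2(-2 - 0) = -4
∂y/∂w = x = -1
∂L/∂w = ∂L/∂y · ∂y/∂w = -4 × -1 = 4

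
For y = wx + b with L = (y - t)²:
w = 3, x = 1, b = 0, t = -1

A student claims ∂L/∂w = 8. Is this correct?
Correct

y = (3)(1) + 0 = 3
∂L/∂y = 2(y - t) = 2(3 - -1) = 8
∂y/∂w = x = 1
∂L/∂w = 8 × 1 = 8

Claimed value: 8
Correct: The correct gradient is 8.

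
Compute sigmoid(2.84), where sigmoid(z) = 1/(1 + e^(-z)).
0.9448

sigmoid(2.84) = 1/(1 + e^(-2.84)) = 1/(1 + 0.05843) = 0.9448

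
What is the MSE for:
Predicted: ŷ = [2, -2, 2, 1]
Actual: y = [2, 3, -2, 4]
MSE = 12.5

MSE = (1/4)((2-2)² + (-2-3)² + (2--2)² + (1-4)²) = (1/4)(0 + 25 + 16 + 9) = 12.5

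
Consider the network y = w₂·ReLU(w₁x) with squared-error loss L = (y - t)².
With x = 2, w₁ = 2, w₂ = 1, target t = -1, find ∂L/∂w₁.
∂L/∂w₁ = 20

Forward pass:
z = w₁x = 2×2 = 4
h = ReLU(4) = 4
y = w₂h = 1×4 = 4

Backward pass:
∂L/∂y = 2(y - t) = 2(4 - -1) = 10
∂y/∂h = w₂ = 1
∂h/∂z = 1 (ReLU derivative)
∂z/∂w₁ = x = 2

∂L/∂w₁ = 10 × 1 × 1 × 2 = 20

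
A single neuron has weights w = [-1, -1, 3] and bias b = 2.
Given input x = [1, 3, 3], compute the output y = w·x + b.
y = 7

y = (-1)(1) + (-1)(3) + (3)(3) + 2 = 7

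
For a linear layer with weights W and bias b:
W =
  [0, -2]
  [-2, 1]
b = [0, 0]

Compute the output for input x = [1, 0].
y = [0, -2]

Wx = [0×1 + -2×0, -2×1 + 1×0]
   = [0, -2]
y = Wx + b = [0 + 0, -2 + 0] = [0, -2]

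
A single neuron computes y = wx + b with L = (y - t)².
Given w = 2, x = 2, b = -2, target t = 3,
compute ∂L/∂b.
∂L/∂b = -2

y = wx + b = (2)(2) + -2 = 2
∂L/∂y = 2(y - t) = 2(2 - 3) = -2
∂y/∂b = 1
∂L/∂b = ∂L/∂y · ∂y/∂b = -2 × 1 = -2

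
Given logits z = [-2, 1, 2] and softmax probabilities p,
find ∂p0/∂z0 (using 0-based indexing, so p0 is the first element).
∂p0/∂z0 = 0.01304

p = softmax(z) = [0.01321, 0.2654, 0.7214]
p0 = 0.01321

∂p0/∂z0 = p0(1 - p0) = 0.01321 × (1 - 0.01321) = 0.01304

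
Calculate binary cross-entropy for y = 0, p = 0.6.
L = 0.9163

L = -0·log(0.6) - 1·log(0.4) = -log(0.4) = 0.9163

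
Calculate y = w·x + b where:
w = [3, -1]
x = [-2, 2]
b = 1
y = -7

y = (3)(-2) + (-1)(2) + 1 = -7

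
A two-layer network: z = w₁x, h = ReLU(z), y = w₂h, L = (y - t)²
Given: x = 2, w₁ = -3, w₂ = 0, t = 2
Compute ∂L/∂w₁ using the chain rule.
∂L/∂w₁ = 0

Forward pass:
z = w₁x = -3×2 = -6
h = ReLU(-6) = 0
y = w₂h = 0×0 = 0

Backward pass:
∂L/∂y = 2(y - t) = 2(0 - 2) = -4
∂y/∂h = w₂ = 0
∂h/∂z = 0 (ReLU derivative)
∂z/∂w₁ = x = 2

∂L/∂w₁ = -4 × 0 × 0 × 2 = 0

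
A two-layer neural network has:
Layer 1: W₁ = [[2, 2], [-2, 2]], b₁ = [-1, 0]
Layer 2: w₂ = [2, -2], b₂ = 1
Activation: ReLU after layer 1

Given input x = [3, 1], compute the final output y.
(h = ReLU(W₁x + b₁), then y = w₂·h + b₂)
y = 15

Layer 1 pre-activation: z₁ = [7, -4]
After ReLU: h = [7, 0]
Layer 2 output: y = 2×7 + -2×0 + 1 = 15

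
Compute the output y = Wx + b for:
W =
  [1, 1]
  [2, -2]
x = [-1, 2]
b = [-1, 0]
y = [0, -6]

Wx = [1×-1 + 1×2, 2×-1 + -2×2]
   = [1, -6]
y = Wx + b = [1 + -1, -6 + 0] = [0, -6]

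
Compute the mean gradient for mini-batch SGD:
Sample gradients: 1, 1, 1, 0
Average gradient = 0.75

Average = (1/4)(1 + 1 + 1 + 0) = 3/4 = 0.75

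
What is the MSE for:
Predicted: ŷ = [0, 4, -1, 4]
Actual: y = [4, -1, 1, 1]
MSE = 13.5

MSE = (1/4)((0-4)² + (4--1)² + (-1-1)² + (4-1)²) = (1/4)(16 + 25 + 4 + 9) = 13.5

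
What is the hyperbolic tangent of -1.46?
-0.8977

tanh(-1.46) = (e^(-1.46) - e^(1.46))/(e^(-1.46) + e^(1.46)) = -0.8977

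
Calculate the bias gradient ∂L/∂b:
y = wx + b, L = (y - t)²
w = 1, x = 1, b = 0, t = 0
∂L/∂b = 2

y = wx + b = (1)(1) + 0 = 1
∂L/∂y = 2(y - t) = 2(1 - 0) = 2
∂y/∂b = 1
∂L/∂b = ∂L/∂y · ∂y/∂b = 2 × 1 = 2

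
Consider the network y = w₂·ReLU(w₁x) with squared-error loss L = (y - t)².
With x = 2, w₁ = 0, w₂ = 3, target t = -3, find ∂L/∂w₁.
∂L/∂w₁ = 0

Forward pass:
z = w₁x = 0×2 = 0
h = ReLU(0) = 0
y = w₂h = 3×0 = 0

Backward pass:
∂L/∂y = 2(y - t) = 2(0 - -3) = 6
∂y/∂h = w₂ = 3
∂h/∂z = 0 (ReLU derivative)
∂z/∂w₁ = x = 2

∂L/∂w₁ = 6 × 3 × 0 × 2 = 0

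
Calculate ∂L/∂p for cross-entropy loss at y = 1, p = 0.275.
∂L/∂p = -3.636

∂L/∂p = -y/p + (1-y)/(1-p) = -1/0.275 + 0 = -3.636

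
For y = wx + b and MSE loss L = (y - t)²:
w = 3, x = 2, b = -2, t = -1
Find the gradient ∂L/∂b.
∂L/∂b = 10

y = wx + b = (3)(2) + -2 = 4
∂L/∂y = 2(y - t) = 2(4 - -1) = 10
∂y/∂b = 1
∂L/∂b = ∂L/∂y · ∂y/∂b = 10 × 1 = 10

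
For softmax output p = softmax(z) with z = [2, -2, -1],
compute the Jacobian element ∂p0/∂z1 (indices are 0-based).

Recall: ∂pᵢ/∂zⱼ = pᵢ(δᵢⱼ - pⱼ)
∂p0/∂z1 = -0.01605

p = softmax(z) = [0.9362, 0.01715, 0.04661]
p0 = 0.9362, p1 = 0.01715

∂p0/∂z1 = -p0 × p1 = -0.9362 × 0.01715 = -0.01605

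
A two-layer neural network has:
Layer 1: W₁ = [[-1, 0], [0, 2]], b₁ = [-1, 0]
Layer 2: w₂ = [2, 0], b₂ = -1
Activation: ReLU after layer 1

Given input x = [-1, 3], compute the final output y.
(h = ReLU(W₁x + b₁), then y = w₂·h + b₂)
y = -1

Layer 1 pre-activation: z₁ = [0, 6]
After ReLU: h = [0, 6]
Layer 2 output: y = 2×0 + 0×6 + -1 = -1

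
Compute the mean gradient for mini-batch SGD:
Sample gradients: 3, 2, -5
Average gradient = 0

Average = (1/3)(3 + 2 + -5) = 0/3 = 0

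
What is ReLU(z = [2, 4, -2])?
h = [2, 4, 0]

ReLU applied element-wise: max(0,2)=2, max(0,4)=4, max(0,-2)=0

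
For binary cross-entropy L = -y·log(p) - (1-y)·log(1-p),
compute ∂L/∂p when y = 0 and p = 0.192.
∂L/∂p = 1.238

∂L/∂p = -y/p + (1-y)/(1-p) = 0 + 1/0.808 = 1.238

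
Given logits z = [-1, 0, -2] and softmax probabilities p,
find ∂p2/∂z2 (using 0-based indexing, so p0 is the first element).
∂p2/∂z2 = 0.08193

p = softmax(z) = [0.2447, 0.6652, 0.09003]
p2 = 0.09003

∂p2/∂z2 = p2(1 - p2) = 0.09003 × (1 - 0.09003) = 0.08193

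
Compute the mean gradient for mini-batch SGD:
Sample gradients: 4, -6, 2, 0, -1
Average gradient = -0.2

Average = (1/5)(4 + -6 + 2 + 0 + -1) = -1/5 = -0.2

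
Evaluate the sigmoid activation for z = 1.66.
0.8402

sigmoid(1.66) = 1/(1 + e^(-1.66)) = 1/(1 + 0.1901) = 0.8402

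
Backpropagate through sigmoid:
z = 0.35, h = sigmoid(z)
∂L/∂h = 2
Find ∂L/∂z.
∂L/∂z = 0.485

σ(0.35) = 0.5866
σ'(0.35) = σ(0.35)(1 - σ(0.35)) = 0.5866 × 0.4134 = 0.2425
∂L/∂z = ∂L/∂h · σ'(z) = 2 × 0.2425 = 0.485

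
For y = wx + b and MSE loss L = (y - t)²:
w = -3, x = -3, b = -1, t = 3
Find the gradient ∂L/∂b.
∂L/∂b = 10

y = wx + b = (-3)(-3) + -1 = 8
∂L/∂y = 2(y - t) = 2(8 - 3) = 10
∂y/∂b = 1
∂L/∂b = ∂L/∂y · ∂y/∂b = 10 × 1 = 10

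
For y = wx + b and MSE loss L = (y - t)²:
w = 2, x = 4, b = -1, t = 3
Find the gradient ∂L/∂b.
∂L/∂b = 8

y = wx + b = (2)(4) + -1 = 7
∂L/∂y = 2(y - t) = 2(7 - 3) = 8
∂y/∂b = 1
∂L/∂b = ∂L/∂y · ∂y/∂b = 8 × 1 = 8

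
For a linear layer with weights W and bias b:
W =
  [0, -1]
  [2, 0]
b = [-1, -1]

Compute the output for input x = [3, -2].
y = [1, 5]

Wx = [0×3 + -1×-2, 2×3 + 0×-2]
   = [2, 6]
y = Wx + b = [2 + -1, 6 + -1] = [1, 5]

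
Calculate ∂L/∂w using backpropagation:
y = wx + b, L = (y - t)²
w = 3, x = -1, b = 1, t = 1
∂L/∂w = 6

y = wx + b = (3)(-1) + 1 = -2
∂L/∂y = 2(y - t) = 2(-2 - 1) = -6
∂y/∂w = x = -1
∂L/∂w = ∂L/∂y · ∂y/∂w = -6 × -1 = 6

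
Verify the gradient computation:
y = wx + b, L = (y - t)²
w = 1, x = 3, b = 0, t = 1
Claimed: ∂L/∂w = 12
Correct

y = (1)(3) + 0 = 3
∂L/∂y = 2(y - t) = 2(3 - 1) = 4
∂y/∂w = x = 3
∂L/∂w = 4 × 3 = 12

Claimed value: 12
Correct: The correct gradient is 12.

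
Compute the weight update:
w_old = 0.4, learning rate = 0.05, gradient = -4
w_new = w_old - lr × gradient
w_new = 0.6

w_new = w - η·∂L/∂w = 0.4 - 0.05×(-4) = 0.4 - (-0.2) = 0.6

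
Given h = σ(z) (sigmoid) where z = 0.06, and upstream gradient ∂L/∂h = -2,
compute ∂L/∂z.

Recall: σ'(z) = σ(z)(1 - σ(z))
∂L/∂z = -0.4996

σ(0.06) = 0.515
σ'(0.06) = σ(0.06)(1 - σ(0.06)) = 0.515 × 0.485 = 0.2498
∂L/∂z = ∂L/∂h · σ'(z) = -2 × 0.2498 = -0.4996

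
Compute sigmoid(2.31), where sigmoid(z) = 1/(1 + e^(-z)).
0.9097

sigmoid(2.31) = 1/(1 + e^(-2.31)) = 1/(1 + 0.09926) = 0.9097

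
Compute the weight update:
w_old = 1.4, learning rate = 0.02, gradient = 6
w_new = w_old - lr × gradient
w_new = 1.28

w_new = w - η·∂L/∂w = 1.4 - 0.02×(6) = 1.4 - (0.12) = 1.28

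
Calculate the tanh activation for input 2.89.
0.9938

tanh(2.89) = (e^(2.89) - e^(-2.89))/(e^(2.89) + e^(-2.89)) = 0.9938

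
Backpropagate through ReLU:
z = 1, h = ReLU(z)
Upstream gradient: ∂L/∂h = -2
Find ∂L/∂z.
∂L/∂z = -2

h = ReLU(1) = 1
Since z > 0: ∂h/∂z = 1
∂L/∂z = ∂L/∂h · ∂h/∂z = -2 × 1 = -2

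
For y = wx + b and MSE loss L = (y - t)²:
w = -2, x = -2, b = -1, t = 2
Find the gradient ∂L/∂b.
∂L/∂b = 2

y = wx + b = (-2)(-2) + -1 = 3
∂L/∂y = 2(y - t) = 2(3 - 2) = 2
∂y/∂b = 1
∂L/∂b = ∂L/∂y · ∂y/∂b = 2 × 1 = 2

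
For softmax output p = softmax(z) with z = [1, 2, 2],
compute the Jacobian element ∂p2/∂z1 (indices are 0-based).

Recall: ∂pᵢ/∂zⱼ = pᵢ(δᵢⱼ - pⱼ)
∂p2/∂z1 = -0.1784

p = softmax(z) = [0.1554, 0.4223, 0.4223]
p2 = 0.4223, p1 = 0.4223

∂p2/∂z1 = -p2 × p1 = -0.4223 × 0.4223 = -0.1784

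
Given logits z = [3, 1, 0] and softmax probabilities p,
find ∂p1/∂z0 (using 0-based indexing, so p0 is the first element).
∂p1/∂z0 = -0.09636

p = softmax(z) = [0.8438, 0.1142, 0.04201]
p1 = 0.1142, p0 = 0.8438

∂p1/∂z0 = -p1 × p0 = -0.1142 × 0.8438 = -0.09636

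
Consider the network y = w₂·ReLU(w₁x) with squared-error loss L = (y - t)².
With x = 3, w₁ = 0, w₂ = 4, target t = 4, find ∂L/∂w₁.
∂L/∂w₁ = 0

Forward pass:
z = w₁x = 0×3 = 0
h = ReLU(0) = 0
y = w₂h = 4×0 = 0

Backward pass:
∂L/∂y = 2(y - t) = 2(0 - 4) = -8
∂y/∂h = w₂ = 4
∂h/∂z = 0 (ReLU derivative)
∂z/∂w₁ = x = 3

∂L/∂w₁ = -8 × 4 × 0 × 3 = 0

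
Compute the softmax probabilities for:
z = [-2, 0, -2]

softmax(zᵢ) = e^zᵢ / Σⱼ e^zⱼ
p = [0.1065, 0.787, 0.1065]

exp(z) = [0.1353, 1, 0.1353]
Sum = 1.271
p = [0.1065, 0.787, 0.1065]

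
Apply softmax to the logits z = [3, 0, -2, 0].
p = [0.9039, 0.045, 0.0061, 0.045]

exp(z) = [20.09, 1, 0.1353, 1]
Sum = 22.22
p = [0.9039, 0.045, 0.0061, 0.045]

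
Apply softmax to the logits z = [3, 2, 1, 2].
p = [0.5344, 0.1966, 0.0723, 0.1966]

exp(z) = [20.09, 7.389, 2.718, 7.389]
Sum = 37.58
p = [0.5344, 0.1966, 0.0723, 0.1966]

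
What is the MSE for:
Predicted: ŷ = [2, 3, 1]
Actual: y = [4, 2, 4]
MSE = 4.667

MSE = (1/3)((2-4)² + (3-2)² + (1-4)²) = (1/3)(4 + 1 + 9) = 4.667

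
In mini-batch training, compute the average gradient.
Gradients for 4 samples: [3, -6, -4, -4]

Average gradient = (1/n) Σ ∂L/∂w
Average gradient = -2.75

Average = (1/4)(3 + -6 + -4 + -4) = -11/4 = -2.75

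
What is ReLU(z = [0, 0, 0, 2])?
h = [0, 0, 0, 2]

ReLU applied element-wise: max(0,0)=0, max(0,0)=0, max(0,0)=0, max(0,2)=2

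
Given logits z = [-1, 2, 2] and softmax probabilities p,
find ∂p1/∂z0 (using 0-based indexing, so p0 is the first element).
∂p1/∂z0 = -0.01185

p = softmax(z) = [0.02429, 0.4879, 0.4879]
p1 = 0.4879, p0 = 0.02429

∂p1/∂z0 = -p1 × p0 = -0.4879 × 0.02429 = -0.01185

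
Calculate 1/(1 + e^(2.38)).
0.08471

sigmoid(-2.38) = 1/(1 + e^(2.38)) = 1/(1 + 10.8) = 0.08471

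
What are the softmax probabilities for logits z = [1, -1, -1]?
p = [0.787, 0.1065, 0.1065]

exp(z) = [2.718, 0.3679, 0.3679]
Sum = 3.454
p = [0.787, 0.1065, 0.1065]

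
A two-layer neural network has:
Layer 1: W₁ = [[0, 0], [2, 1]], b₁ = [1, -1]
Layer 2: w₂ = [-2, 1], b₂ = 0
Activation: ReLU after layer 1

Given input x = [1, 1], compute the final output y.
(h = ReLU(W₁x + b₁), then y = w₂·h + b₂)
y = 0

Layer 1 pre-activation: z₁ = [1, 2]
After ReLU: h = [1, 2]
Layer 2 output: y = -2×1 + 1×2 + 0 = 0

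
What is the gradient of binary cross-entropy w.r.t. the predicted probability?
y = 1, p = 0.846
∂L/∂p = -1.182

∂L/∂p = -y/p + (1-y)/(1-p) = -1/0.846 + 0 = -1.182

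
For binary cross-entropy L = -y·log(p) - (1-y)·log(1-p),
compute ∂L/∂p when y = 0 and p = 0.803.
∂L/∂p = 5.076

∂L/∂p = -y/p + (1-y)/(1-p) = 0 + 1/0.197 = 5.076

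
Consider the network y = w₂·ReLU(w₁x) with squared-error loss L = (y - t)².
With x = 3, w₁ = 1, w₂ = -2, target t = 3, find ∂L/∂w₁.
∂L/∂w₁ = 108

Forward pass:
z = w₁x = 1×3 = 3
h = ReLU(3) = 3
y = w₂h = -2×3 = -6

Backward pass:
∂L/∂y = 2(y - t) = 2(-6 - 3) = -18
∂y/∂h = w₂ = -2
∂h/∂z = 1 (ReLU derivative)
∂z/∂w₁ = x = 3

∂L/∂w₁ = -18 × -2 × 1 × 3 = 108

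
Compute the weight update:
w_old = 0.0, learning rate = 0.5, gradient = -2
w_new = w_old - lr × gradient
w_new = 1

w_new = w - η·∂L/∂w = 0.0 - 0.5×(-2) = 0.0 - (-1) = 1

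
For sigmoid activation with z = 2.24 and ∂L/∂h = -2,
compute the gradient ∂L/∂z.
∂L/∂z = -0.1739

σ(2.24) = 0.9038
σ'(2.24) = σ(2.24)(1 - σ(2.24)) = 0.9038 × 0.09622 = 0.08696
∂L/∂z = ∂L/∂h · σ'(z) = -2 × 0.08696 = -0.1739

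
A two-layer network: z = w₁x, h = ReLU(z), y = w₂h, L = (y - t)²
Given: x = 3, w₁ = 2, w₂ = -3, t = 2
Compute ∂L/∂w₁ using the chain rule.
∂L/∂w₁ = 360

Forward pass:
z = w₁x = 2×3 = 6
h = ReLU(6) = 6
y = w₂h = -3×6 = -18

Backward pass:
∂L/∂y = 2(y - t) = 2(-18 - 2) = -40
∂y/∂h = w₂ = -3
∂h/∂z = 1 (ReLU derivative)
∂z/∂w₁ = x = 3

∂L/∂w₁ = -40 × -3 × 1 × 3 = 360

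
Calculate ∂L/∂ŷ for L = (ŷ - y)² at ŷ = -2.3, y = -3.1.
∂L/∂ŷ = 1.6

∂L/∂ŷ = 2(ŷ - y) = 2(-2.3 - -3.1) = 2(0.8) = 1.6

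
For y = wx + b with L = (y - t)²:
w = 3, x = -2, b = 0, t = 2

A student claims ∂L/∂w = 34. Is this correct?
Incorrect

y = (3)(-2) + 0 = -6
∂L/∂y = 2(y - t) = 2(-6 - 2) = -16
∂y/∂w = x = -2
∂L/∂w = -16 × -2 = 32

Claimed value: 34
Incorrect: The correct gradient is 32.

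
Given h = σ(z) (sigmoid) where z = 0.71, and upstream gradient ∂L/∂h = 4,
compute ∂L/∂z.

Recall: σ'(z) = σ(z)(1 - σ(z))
∂L/∂z = 0.8839

σ(0.71) = 0.6704
σ'(0.71) = σ(0.71)(1 - σ(0.71)) = 0.6704 × 0.3296 = 0.221
∂L/∂z = ∂L/∂h · σ'(z) = 4 × 0.221 = 0.8839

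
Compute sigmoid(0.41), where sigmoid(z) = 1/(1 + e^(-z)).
0.6011

sigmoid(0.41) = 1/(1 + e^(-0.41)) = 1/(1 + 0.6637) = 0.6011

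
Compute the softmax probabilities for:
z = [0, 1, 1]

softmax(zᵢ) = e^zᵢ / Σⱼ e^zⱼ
p = [0.1554, 0.4223, 0.4223]

exp(z) = [1, 2.718, 2.718]
Sum = 6.437
p = [0.1554, 0.4223, 0.4223]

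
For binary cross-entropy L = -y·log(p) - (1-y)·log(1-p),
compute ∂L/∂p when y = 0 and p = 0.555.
∂L/∂p = 2.247

∂L/∂p = -y/p + (1-y)/(1-p) = 0 + 1/0.445 = 2.247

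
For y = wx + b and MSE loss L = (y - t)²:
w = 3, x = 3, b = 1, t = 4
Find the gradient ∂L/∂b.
∂L/∂b = 12

y = wx + b = (3)(3) + 1 = 10
∂L/∂y = 2(y - t) = 2(10 - 4) = 12
∂y/∂b = 1
∂L/∂b = ∂L/∂y · ∂y/∂b = 12 × 1 = 12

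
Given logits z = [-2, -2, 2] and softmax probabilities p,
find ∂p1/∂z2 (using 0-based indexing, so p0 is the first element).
∂p1/∂z2 = -0.01704

p = softmax(z) = [0.01767, 0.01767, 0.9647]
p1 = 0.01767, p2 = 0.9647

∂p1/∂z2 = -p1 × p2 = -0.01767 × 0.9647 = -0.01704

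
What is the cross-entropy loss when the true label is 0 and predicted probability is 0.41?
L = 0.5276

L = -0·log(0.41) - 1·log(0.59) = -log(0.59) = 0.5276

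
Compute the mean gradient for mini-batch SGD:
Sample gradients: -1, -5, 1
Average gradient = -1.667

Average = (1/3)(-1 + -5 + 1) = -5/3 = -1.667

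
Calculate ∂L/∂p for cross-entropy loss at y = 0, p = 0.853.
∂L/∂p = 6.803

∂L/∂p = -y/p + (1-y)/(1-p) = 0 + 1/0.147 = 6.803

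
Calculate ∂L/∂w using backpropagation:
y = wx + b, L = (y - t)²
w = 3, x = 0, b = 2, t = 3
∂L/∂w = 0

y = wx + b = (3)(0) + 2 = 2
∂L/∂y = 2(y - t) = 2(2 - 3) = -2
∂y/∂w = x = 0
∂L/∂w = ∂L/∂y · ∂y/∂w = -2 × 0 = 0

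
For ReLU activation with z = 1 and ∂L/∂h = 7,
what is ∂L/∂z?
∂L/∂z = 7

h = ReLU(1) = 1
Since z > 0: ∂h/∂z = 1
∂L/∂z = ∂L/∂h · ∂h/∂z = 7 × 1 = 7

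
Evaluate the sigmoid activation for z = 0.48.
0.6177

sigmoid(0.48) = 1/(1 + e^(-0.48)) = 1/(1 + 0.6188) = 0.6177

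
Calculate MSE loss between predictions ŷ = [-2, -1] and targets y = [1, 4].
MSE = 17

MSE = (1/2)((-2-1)² + (-1-4)²) = (1/2)(9 + 25) = 17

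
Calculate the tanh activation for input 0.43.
0.4053

tanh(0.43) = (e^(0.43) - e^(-0.43))/(e^(0.43) + e^(-0.43)) = 0.4053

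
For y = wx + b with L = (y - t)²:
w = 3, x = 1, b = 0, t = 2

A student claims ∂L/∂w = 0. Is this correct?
Incorrect

y = (3)(1) + 0 = 3
∂L/∂y = 2(y - t) = 2(3 - 2) = 2
∂y/∂w = x = 1
∂L/∂w = 2 × 1 = 2

Claimed value: 0
Incorrect: The correct gradient is 2.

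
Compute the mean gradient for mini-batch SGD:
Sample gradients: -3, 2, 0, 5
Average gradient = 1

Average = (1/4)(-3 + 2 + 0 + 5) = 4/4 = 1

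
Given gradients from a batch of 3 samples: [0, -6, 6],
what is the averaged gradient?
Average gradient = 0

Average = (1/3)(0 + -6 + 6) = 0/3 = 0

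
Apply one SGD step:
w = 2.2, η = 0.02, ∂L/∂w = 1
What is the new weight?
w_new = 2.18

w_new = w - η·∂L/∂w = 2.2 - 0.02×(1) = 2.2 - (0.02) = 2.18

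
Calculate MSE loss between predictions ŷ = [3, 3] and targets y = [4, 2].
MSE = 1

MSE = (1/2)((3-4)² + (3-2)²) = (1/2)(1 + 1) = 1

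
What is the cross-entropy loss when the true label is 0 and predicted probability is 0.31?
L = 0.3711

L = -0·log(0.31) - 1·log(0.69) = -log(0.69) = 0.3711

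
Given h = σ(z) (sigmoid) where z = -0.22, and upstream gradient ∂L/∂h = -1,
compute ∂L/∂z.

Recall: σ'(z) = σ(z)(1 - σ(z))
∂L/∂z = -0.247

σ(-0.22) = 0.4452
σ'(-0.22) = σ(-0.22)(1 - σ(-0.22)) = 0.4452 × 0.5548 = 0.247
∂L/∂z = ∂L/∂h · σ'(z) = -1 × 0.247 = -0.247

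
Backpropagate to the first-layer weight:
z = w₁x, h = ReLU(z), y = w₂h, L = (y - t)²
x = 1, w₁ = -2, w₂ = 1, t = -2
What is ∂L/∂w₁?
∂L/∂w₁ = 0

Forward pass:
z = w₁x = -2×1 = -2
h = ReLU(-2) = 0
y = w₂h = 1×0 = 0

Backward pass:
∂L/∂y = 2(y - t) = 2(0 - -2) = 4
∂y/∂h = w₂ = 1
∂h/∂z = 0 (ReLU derivative)
∂z/∂w₁ = x = 1

∂L/∂w₁ = 4 × 1 × 0 × 1 = 0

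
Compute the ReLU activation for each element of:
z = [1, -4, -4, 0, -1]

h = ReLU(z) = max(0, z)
h = [1, 0, 0, 0, 0]

ReLU applied element-wise: max(0,1)=1, max(0,-4)=0, max(0,-4)=0, max(0,0)=0, max(0,-1)=0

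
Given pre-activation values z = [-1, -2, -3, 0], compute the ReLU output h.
h = [0, 0, 0, 0]

ReLU applied element-wise: max(0,-1)=0, max(0,-2)=0, max(0,-3)=0, max(0,0)=0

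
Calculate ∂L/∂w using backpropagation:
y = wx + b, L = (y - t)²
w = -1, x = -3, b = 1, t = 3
∂L/∂w = -6

y = wx + b = (-1)(-3) + 1 = 4
∂L/∂y = 2(y - t) = 2(4 - 3) = 2
∂y/∂w = x = -3
∂L/∂w = ∂L/∂y · ∂y/∂w = 2 × -3 = -6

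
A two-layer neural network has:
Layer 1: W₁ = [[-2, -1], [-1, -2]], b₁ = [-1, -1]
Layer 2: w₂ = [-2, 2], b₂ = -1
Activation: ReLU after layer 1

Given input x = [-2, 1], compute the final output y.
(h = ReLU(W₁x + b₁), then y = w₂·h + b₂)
y = -5

Layer 1 pre-activation: z₁ = [2, -1]
After ReLU: h = [2, 0]
Layer 2 output: y = -2×2 + 2×0 + -1 = -5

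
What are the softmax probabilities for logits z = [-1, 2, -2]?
p = [0.0466, 0.9362, 0.0171]

exp(z) = [0.3679, 7.389, 0.1353]
Sum = 7.892
p = [0.0466, 0.9362, 0.0171]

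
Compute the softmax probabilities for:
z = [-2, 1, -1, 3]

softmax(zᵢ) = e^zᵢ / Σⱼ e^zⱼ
p = [0.0058, 0.1166, 0.0158, 0.8618]

exp(z) = [0.1353, 2.718, 0.3679, 20.09]
Sum = 23.31
p = [0.0058, 0.1166, 0.0158, 0.8618]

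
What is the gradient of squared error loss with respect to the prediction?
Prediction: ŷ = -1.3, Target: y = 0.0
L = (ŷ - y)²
∂L/∂ŷ = -2.6

∂L/∂ŷ = 2(ŷ - y) = 2(-1.3 - 0.0) = 2(-1.3) = -2.6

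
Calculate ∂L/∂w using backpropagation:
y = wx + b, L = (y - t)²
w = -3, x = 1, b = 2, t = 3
∂L/∂w = -8

y = wx + b = (-3)(1) + 2 = -1
∂L/∂y = 2(y - t) = 2(-1 - 3) = -8
∂y/∂w = x = 1
∂L/∂w = ∂L/∂y · ∂y/∂w = -8 × 1 = -8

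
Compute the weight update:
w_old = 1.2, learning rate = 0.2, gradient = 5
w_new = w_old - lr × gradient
w_new = 0.2

w_new = w - η·∂L/∂w = 1.2 - 0.2×(5) = 1.2 - (1) = 0.2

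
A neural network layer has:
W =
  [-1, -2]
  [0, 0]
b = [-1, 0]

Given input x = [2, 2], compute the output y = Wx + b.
y = [-7, 0]

Wx = [-1×2 + -2×2, 0×2 + 0×2]
   = [-6, 0]
y = Wx + b = [-6 + -1, 0 + 0] = [-7, 0]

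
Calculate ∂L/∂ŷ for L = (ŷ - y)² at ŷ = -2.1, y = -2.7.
∂L/∂ŷ = 1.2

∂L/∂ŷ = 2(ŷ - y) = 2(-2.1 - -2.7) = 2(0.6) = 1.2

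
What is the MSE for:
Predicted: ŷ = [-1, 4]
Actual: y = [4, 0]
MSE = 20.5

MSE = (1/2)((-1-4)² + (4-0)²) = (1/2)(25 + 16) = 20.5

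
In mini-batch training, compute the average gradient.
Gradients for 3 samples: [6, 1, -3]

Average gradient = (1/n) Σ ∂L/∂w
Average gradient = 1.333

Average = (1/3)(6 + 1 + -3) = 4/3 = 1.333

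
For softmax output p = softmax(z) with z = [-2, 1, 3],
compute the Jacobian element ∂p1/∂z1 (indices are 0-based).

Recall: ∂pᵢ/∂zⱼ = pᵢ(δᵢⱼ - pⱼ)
∂p1/∂z1 = 0.1045

p = softmax(z) = [0.0059, 0.1185, 0.8756]
p1 = 0.1185

∂p1/∂z1 = p1(1 - p1) = 0.1185 × (1 - 0.1185) = 0.1045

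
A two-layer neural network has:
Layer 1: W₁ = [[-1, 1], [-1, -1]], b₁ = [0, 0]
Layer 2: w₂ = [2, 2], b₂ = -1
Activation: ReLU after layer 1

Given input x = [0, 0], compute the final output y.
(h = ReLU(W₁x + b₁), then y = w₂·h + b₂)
y = -1

Layer 1 pre-activation: z₁ = [0, 0]
After ReLU: h = [0, 0]
Layer 2 output: y = 2×0 + 2×0 + -1 = -1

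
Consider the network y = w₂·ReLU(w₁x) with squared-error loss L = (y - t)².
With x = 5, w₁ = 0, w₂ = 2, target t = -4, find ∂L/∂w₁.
∂L/∂w₁ = 0

Forward pass:
z = w₁x = 0×5 = 0
h = ReLU(0) = 0
y = w₂h = 2×0 = 0

Backward pass:
∂L/∂y = 2(y - t) = 2(0 - -4) = 8
∂y/∂h = w₂ = 2
∂h/∂z = 0 (ReLU derivative)
∂z/∂w₁ = x = 5

∂L/∂w₁ = 8 × 2 × 0 × 5 = 0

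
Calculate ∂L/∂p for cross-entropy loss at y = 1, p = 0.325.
∂L/∂p = -3.077

∂L/∂p = -y/p + (1-y)/(1-p) = -1/0.325 + 0 = -3.077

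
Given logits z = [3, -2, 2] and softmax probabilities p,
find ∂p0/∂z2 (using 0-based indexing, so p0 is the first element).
∂p0/∂z2 = -0.1947

p = softmax(z) = [0.7275, 0.004902, 0.2676]
p0 = 0.7275, p2 = 0.2676

∂p0/∂z2 = -p0 × p2 = -0.7275 × 0.2676 = -0.1947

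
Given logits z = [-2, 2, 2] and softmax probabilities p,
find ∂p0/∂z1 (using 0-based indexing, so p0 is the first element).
∂p0/∂z1 = -0.004496

p = softmax(z) = [0.009075, 0.4955, 0.4955]
p0 = 0.009075, p1 = 0.4955

∂p0/∂z1 = -p0 × p1 = -0.009075 × 0.4955 = -0.004496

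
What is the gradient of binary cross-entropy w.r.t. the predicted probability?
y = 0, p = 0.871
∂L/∂p = 7.752

∂L/∂p = -y/p + (1-y)/(1-p) = 0 + 1/0.129 = 7.752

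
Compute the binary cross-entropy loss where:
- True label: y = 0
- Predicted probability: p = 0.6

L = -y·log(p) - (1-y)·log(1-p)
L = 0.9163

L = -0·log(0.6) - 1·log(0.4) = -log(0.4) = 0.9163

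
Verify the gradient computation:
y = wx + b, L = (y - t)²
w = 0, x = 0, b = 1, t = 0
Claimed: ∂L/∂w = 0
Correct

y = (0)(0) + 1 = 1
∂L/∂y = 2(y - t) = 2(1 - 0) = 2
∂y/∂w = x = 0
∂L/∂w = 2 × 0 = 0

Claimed value: 0
Correct: The correct gradient is 0.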